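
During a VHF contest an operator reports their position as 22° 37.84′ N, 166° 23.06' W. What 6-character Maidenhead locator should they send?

AL62tp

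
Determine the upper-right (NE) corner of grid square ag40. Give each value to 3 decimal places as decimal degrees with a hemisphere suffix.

29.000° S, 170.000° W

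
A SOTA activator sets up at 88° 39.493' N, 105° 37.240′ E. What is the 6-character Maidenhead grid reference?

Offset from 180°W / 90°S: lon 285.6207°, lat 178.6582°.
Field: 285.6207/20 → 14 → O, 178.6582/10 → 17 → R; chars OR.
Square: 5.6207/2 → 2, 8.6582/1 → 8; chars 28.
Subsquare: 1.6207/0.0833333 → 19 → t, 0.6582/0.0416667 → 15 → p; chars tp.

OR28tp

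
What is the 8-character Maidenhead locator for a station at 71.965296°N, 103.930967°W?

Add 180° to longitude and 90° to latitude: 76.06903, 161.96530.
Field (20°×10°, letters A–R): lon ⌊76.06903/20⌋ = 3 → D; lat ⌊161.96530/10⌋ = 16 → Q.
Square (2°×1°, digits 0–9): lon ⌊16.06903/2⌋ = 8; lat ⌊1.96530/1⌋ = 1.
Subsquare (5′×2.5′, letters a–x): lon ⌊0.06903/0.0833333⌋ = 0 → a; lat ⌊0.96530/0.0416667⌋ = 23 → x.
Extended square (30″×15″, digits 0–9): lon ⌊0.06903/0.00833333⌋ = 8; lat ⌊0.00696/0.00416667⌋ = 1.

DQ81ax81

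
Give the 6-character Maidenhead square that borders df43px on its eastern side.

DF43qx

Longitude subsquare p = 15; +1 → 16 = q.
The latitude characters are unchanged.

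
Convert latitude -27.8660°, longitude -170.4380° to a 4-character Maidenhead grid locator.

AG42

Shift to the Maidenhead origin (180°W, 90°S): lon 9.56, lat 62.13.
Field: lon ⌊9.56/20⌋ = 0 → A; lat ⌊62.13/10⌋ = 6 → G.
Square: lon ⌊9.56/2⌋ = 4; lat ⌊2.13/1⌋ = 2.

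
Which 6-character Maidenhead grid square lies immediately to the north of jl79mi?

Latitude subsquare i = 8; +1 → 9 = j.
The longitude characters are unchanged.

JL79mj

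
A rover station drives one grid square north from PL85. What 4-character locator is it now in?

PL86

Latitude square 5; +1 → 6.
The longitude characters are unchanged.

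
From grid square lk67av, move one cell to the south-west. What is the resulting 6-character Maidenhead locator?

LK57xu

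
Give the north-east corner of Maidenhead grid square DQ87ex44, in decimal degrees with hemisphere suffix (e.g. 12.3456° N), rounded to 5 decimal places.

77.97917° N, 103.62500° W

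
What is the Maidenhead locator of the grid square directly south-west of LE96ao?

Longitude subsquare a = 0; −1 → -1, wraps to 23 = x, carry into square.
Longitude square 9; −1 → 8.
Latitude subsquare o = 14; −1 → 13 = n.

LE86xn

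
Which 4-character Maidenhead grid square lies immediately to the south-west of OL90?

OK89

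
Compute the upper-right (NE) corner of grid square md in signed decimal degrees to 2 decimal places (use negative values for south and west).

-50.00, 80.00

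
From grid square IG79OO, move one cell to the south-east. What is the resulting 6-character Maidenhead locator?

Longitude subsquare o = 14; +1 → 15 = p.
Latitude subsquare o = 14; −1 → 13 = n.

IG79pn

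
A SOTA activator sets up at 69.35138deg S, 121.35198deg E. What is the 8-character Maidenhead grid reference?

Add 180° to longitude and 90° to latitude: 301.35198, 20.64862.
Field: lon ⌊301.35198/20⌋ = 15 → P; lat ⌊20.64862/10⌋ = 2 → C.
Square: lon ⌊1.35198/2⌋ = 0; lat ⌊0.64862/1⌋ = 0.
Subsquare: lon ⌊1.35198/0.0833333⌋ = 16 → q; lat ⌊0.64862/0.0416667⌋ = 15 → p.
Extended square: lon ⌊0.01865/0.00833333⌋ = 2; lat ⌊0.02362/0.00416667⌋ = 5.

PC00qp25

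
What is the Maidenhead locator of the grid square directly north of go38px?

GO39pa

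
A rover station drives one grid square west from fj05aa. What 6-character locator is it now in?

Longitude subsquare a = 0; −1 → -1, wraps to 23 = x, carry into square.
Longitude square 0; −1 → -1, wraps to 9, carry into field.
Longitude field F = 5; −1 → 4 = E.
The latitude characters are unchanged.

EJ95xa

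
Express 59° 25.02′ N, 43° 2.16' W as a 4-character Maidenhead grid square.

GO89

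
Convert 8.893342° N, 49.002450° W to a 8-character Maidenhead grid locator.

GJ58lv94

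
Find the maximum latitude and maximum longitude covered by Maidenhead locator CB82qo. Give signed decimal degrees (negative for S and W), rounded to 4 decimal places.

-77.3750, -122.5833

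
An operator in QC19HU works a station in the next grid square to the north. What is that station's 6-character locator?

QC19hv

Latitude subsquare u = 20; +1 → 21 = v.
The longitude characters are unchanged.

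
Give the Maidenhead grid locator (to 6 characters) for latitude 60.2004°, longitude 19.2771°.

JP90pe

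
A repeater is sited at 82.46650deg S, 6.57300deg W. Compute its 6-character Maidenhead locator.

IA67rm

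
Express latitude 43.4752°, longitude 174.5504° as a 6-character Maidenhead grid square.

RN73gl

Add 180° to longitude and 90° to latitude: 354.5504, 133.4752.
Field: 354.5504/20 → 17 → R, 133.4752/10 → 13 → N; chars RN.
Square: 14.5504/2 → 7, 3.4752/1 → 3; chars 73.
Subsquare: 0.5504/0.0833333 → 6 → g, 0.4752/0.0416667 → 11 → l; chars gl.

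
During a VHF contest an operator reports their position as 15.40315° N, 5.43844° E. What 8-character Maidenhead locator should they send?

JK25rj26

Add 180° to longitude and 90° to latitude: 185.43844, 105.40315.
Field: lon ⌊185.43844/20⌋ = 9 → J; lat ⌊105.40315/10⌋ = 10 → K.
Square: lon ⌊5.43844/2⌋ = 2; lat ⌊5.40315/1⌋ = 5.
Subsquare: lon ⌊1.43844/0.0833333⌋ = 17 → r; lat ⌊0.40315/0.0416667⌋ = 9 → j.
Extended square: lon ⌊0.02177/0.00833333⌋ = 2; lat ⌊0.02815/0.00416667⌋ = 6.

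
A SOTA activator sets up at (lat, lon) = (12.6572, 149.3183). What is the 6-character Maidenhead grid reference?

QK42pp

Offset from 180°W / 90°S: lon 329.3183°, lat 102.6572°.
Field (20°×10°, letters A–R): 329.3183/20 → 16 → Q, 102.6572/10 → 10 → K; chars QK.
Square (2°×1°, digits 0–9): 9.3183/2 → 4, 2.6572/1 → 2; chars 42.
Subsquare (5′×2.5′, letters a–x): 1.3183/0.0833333 → 15 → p, 0.6572/0.0416667 → 15 → p; chars pp.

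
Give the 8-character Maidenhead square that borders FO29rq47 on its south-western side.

FO29rq36

Longitude extended square 4; −1 → 3.
Latitude extended square 7; −1 → 6.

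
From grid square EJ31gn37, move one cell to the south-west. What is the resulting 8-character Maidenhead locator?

EJ31gn26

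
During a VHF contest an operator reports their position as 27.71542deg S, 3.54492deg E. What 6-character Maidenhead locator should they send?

JG12sg

Shift to the Maidenhead origin (180°W, 90°S): lon 183.5449, lat 62.2846.
Field: 183.5449/20 → 9 → J, 62.2846/10 → 6 → G; chars JG.
Square: 3.5449/2 → 1, 2.2846/1 → 2; chars 12.
Subsquare: 1.5449/0.0833333 → 18 → s, 0.2846/0.0416667 → 6 → g; chars sg.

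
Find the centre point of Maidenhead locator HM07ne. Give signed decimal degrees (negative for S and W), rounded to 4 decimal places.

Field H=7, M=12: +7·20° lon, +12·10° lat → SW at lon -40°, lat 30°.
Square 0, 7: +0·2° lon, +7·1° lat → SW at lon -40°, lat 37°.
Subsquare n=13, e=4: +13·0.0833333° lon, +4·0.0416667° lat → SW at lon -38.9167°, lat 37.1667°.
Cell spans 0.0833333° lon × 0.0416667° lat. Centre is SW corner plus half of each.
latitude 37.1875, longitude -38.8750.

37.1875, -38.8750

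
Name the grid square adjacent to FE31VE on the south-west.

FE31ud

Longitude subsquare v = 21; −1 → 20 = u.
Latitude subsquare e = 4; −1 → 3 = d.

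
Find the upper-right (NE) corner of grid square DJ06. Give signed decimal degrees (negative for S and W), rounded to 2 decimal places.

Field D=3, J=9: +3·20° lon, +9·10° lat → SW at lon -120°, lat 0°.
Square 0, 6: +0·2° lon, +6·1° lat → SW at lon -120°, lat 6°.
Cell spans 2° lon × 1° lat. NE corner is SW corner plus one full cell.
latitude 7.00, longitude -118.00.

7.00, -118.00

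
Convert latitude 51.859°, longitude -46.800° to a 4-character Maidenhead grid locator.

GO61

Add 180° to longitude and 90° to latitude: 133.20, 141.86.
Field (20°×10°, letters A–R): lon ⌊133.20/20⌋ = 6 → G; lat ⌊141.86/10⌋ = 14 → O.
Square (2°×1°, digits 0–9): lon ⌊13.20/2⌋ = 6; lat ⌊1.86/1⌋ = 1.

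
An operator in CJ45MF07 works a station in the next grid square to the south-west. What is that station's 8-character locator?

Longitude extended square 0; −1 → -1, wraps to 9, carry into subsquare.
Longitude subsquare m = 12; −1 → 11 = l.
Latitude extended square 7; −1 → 6.

CJ45lf96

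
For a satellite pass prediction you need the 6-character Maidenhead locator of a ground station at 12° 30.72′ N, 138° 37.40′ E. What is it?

Add 180° to longitude and 90° to latitude: 318.6233, 102.5120.
Field: lon ⌊318.6233/20⌋ = 15 → P; lat ⌊102.5120/10⌋ = 10 → K.
Square: lon ⌊18.6233/2⌋ = 9; lat ⌊2.5120/1⌋ = 2.
Subsquare: lon ⌊0.6233/0.0833333⌋ = 7 → h; lat ⌊0.5120/0.0416667⌋ = 12 → m.

PK92hm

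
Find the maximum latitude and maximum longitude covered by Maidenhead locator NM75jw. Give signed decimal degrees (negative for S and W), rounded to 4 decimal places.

35.9583, 94.8333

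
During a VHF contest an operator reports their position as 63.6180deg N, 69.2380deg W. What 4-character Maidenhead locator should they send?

FP53

Offset from 180°W / 90°S: lon 110.76°, lat 153.62°.
Field: lon ⌊110.76/20⌋ = 5 → F; lat ⌊153.62/10⌋ = 15 → P.
Square: lon ⌊10.76/2⌋ = 5; lat ⌊3.62/1⌋ = 3.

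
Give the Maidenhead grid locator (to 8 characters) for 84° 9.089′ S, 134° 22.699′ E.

PA75eu53

Shift to the Maidenhead origin (180°W, 90°S): lon 314.37832, lat 5.84852.
Field: 314.37832/20 → 15 → P, 5.84852/10 → 0 → A; chars PA.
Square: 14.37832/2 → 7, 5.84852/1 → 5; chars 75.
Subsquare: 0.37832/0.0833333 → 4 → e, 0.84852/0.0416667 → 20 → u; chars eu.
Extended square: 0.04498/0.00833333 → 5, 0.01518/0.00416667 → 3; chars 53.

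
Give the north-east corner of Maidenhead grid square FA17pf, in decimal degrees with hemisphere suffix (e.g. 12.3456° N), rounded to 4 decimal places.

Field F=5, A=0: +5·20° lon, +0·10° lat → SW at lon -80°, lat -90°.
Square 1, 7: +1·2° lon, +7·1° lat → SW at lon -78°, lat -83°.
Subsquare p=15, f=5: +15·0.0833333° lon, +5·0.0416667° lat → SW at lon -76.75°, lat -82.7917°.
Cell spans 0.0833333° lon × 0.0416667° lat. NE corner is SW corner plus one full cell.
latitude 82.7500° S, longitude 76.6667° W.

82.7500° S, 76.6667° W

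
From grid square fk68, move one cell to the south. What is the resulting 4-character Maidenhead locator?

FK67

Latitude square 8; −1 → 7.
The longitude characters are unchanged.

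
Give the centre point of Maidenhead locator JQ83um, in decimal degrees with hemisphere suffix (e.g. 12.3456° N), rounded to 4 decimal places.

73.5208° N, 17.7083° E

Field J=9, Q=16: +9·20° lon, +16·10° lat → SW at lon 0°, lat 70°.
Square 8, 3: +8·2° lon, +3·1° lat → SW at lon 16°, lat 73°.
Subsquare u=20, m=12: +20·0.0833333° lon, +12·0.0416667° lat → SW at lon 17.6667°, lat 73.5°.
Cell spans 0.0833333° lon × 0.0416667° lat. Centre is SW corner plus half of each.
latitude 73.5208° N, longitude 17.7083° E.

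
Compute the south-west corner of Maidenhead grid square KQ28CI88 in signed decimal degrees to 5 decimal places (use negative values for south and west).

78.36667, 24.23333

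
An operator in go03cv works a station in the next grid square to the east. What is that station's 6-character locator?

GO03dv

Longitude subsquare c = 2; +1 → 3 = d.
The latitude characters are unchanged.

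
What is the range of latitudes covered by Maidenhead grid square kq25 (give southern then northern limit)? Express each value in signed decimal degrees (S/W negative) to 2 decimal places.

75.00, 76.00

Field K=10, Q=16: +10·20° lon, +16·10° lat → SW at lon 20°, lat 70°.
Square 2, 5: +2·2° lon, +5·1° lat → SW at lon 24°, lat 75°.
Cell spans 2° lon × 1° lat.
south 75.00, north 76.00.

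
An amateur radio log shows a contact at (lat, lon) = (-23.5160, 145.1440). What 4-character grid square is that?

Shift to the Maidenhead origin (180°W, 90°S): lon 325.14, lat 66.48.
Field: lon ⌊325.14/20⌋ = 16 → Q; lat ⌊66.48/10⌋ = 6 → G.
Square: lon ⌊5.14/2⌋ = 2; lat ⌊6.48/1⌋ = 6.

QG26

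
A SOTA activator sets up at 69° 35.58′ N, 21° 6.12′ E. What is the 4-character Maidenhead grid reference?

KP09

Add 180° to longitude and 90° to latitude: 201.10, 159.59.
Field: 201.10/20 → 10 → K, 159.59/10 → 15 → P; chars KP.
Square: 1.10/2 → 0, 9.59/1 → 9; chars 09.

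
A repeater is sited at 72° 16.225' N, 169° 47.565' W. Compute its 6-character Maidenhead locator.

Shift to the Maidenhead origin (180°W, 90°S): lon 10.2072, lat 162.2704.
Field: lon ⌊10.2072/20⌋ = 0 → A; lat ⌊162.2704/10⌋ = 16 → Q.
Square: lon ⌊10.2072/2⌋ = 5; lat ⌊2.2704/1⌋ = 2.
Subsquare: lon ⌊0.2072/0.0833333⌋ = 2 → c; lat ⌊0.2704/0.0416667⌋ = 6 → g.

AQ52cg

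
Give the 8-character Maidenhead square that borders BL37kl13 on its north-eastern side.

Longitude extended square 1; +1 → 2.
Latitude extended square 3; +1 → 4.

BL37kl24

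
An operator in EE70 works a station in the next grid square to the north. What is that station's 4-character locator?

EE71

Latitude square 0; +1 → 1.
The longitude characters are unchanged.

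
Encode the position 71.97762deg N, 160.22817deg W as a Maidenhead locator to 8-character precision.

Shift to the Maidenhead origin (180°W, 90°S): lon 19.77183, lat 161.97762.
Field (20°×10°, letters A–R): 19.77183/20 → 0 → A, 161.97762/10 → 16 → Q; chars AQ.
Square (2°×1°, digits 0–9): 19.77183/2 → 9, 1.97762/1 → 1; chars 91.
Subsquare (5′×2.5′, letters a–x): 1.77183/0.0833333 → 21 → v, 0.97762/0.0416667 → 23 → x; chars vx.
Extended square (30″×15″, digits 0–9): 0.02183/0.00833333 → 2, 0.01929/0.00416667 → 4; chars 24.

AQ91vx24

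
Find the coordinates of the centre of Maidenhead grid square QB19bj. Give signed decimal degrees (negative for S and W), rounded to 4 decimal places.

Field Q=16, B=1: +16·20° lon, +1·10° lat → SW at lon 140°, lat -80°.
Square 1, 9: +1·2° lon, +9·1° lat → SW at lon 142°, lat -71°.
Subsquare b=1, j=9: +1·0.0833333° lon, +9·0.0416667° lat → SW at lon 142.083°, lat -70.625°.
Cell spans 0.0833333° lon × 0.0416667° lat. Centre is SW corner plus half of each.
latitude -70.6042, longitude 142.1250.

-70.6042, 142.1250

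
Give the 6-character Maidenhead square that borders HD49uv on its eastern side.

HD49vv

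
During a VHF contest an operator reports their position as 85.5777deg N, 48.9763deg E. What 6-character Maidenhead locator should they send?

Add 180° to longitude and 90° to latitude: 228.9763, 175.5777.
Field: 228.9763/20 → 11 → L, 175.5777/10 → 17 → R; chars LR.
Square: 8.9763/2 → 4, 5.5777/1 → 5; chars 45.
Subsquare: 0.9763/0.0833333 → 11 → l, 0.5777/0.0416667 → 13 → n; chars ln.

LR45ln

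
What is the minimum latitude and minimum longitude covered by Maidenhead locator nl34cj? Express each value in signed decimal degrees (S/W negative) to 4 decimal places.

24.3750, 86.1667

Field N=13, L=11: +13·20° lon, +11·10° lat → SW at lon 80°, lat 20°.
Square 3, 4: +3·2° lon, +4·1° lat → SW at lon 86°, lat 24°.
Subsquare c=2, j=9: +2·0.0833333° lon, +9·0.0416667° lat → SW at lon 86.1667°, lat 24.375°.
latitude 24.3750, longitude 86.1667.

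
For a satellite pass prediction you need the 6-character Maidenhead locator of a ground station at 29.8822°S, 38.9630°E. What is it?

KG90lc

Offset from 180°W / 90°S: lon 218.9630°, lat 60.1178°.
Field (20°×10°, letters A–R): 218.9630/20 → 10 → K, 60.1178/10 → 6 → G; chars KG.
Square (2°×1°, digits 0–9): 18.9630/2 → 9, 0.1178/1 → 0; chars 90.
Subsquare (5′×2.5′, letters a–x): 0.9630/0.0833333 → 11 → l, 0.1178/0.0416667 → 2 → c; chars lc.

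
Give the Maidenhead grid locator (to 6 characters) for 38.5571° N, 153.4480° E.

Offset from 180°W / 90°S: lon 333.4480°, lat 128.5571°.
Field: lon ⌊333.4480/20⌋ = 16 → Q; lat ⌊128.5571/10⌋ = 12 → M.
Square: lon ⌊13.4480/2⌋ = 6; lat ⌊8.5571/1⌋ = 8.
Subsquare: lon ⌊1.4480/0.0833333⌋ = 17 → r; lat ⌊0.5571/0.0416667⌋ = 13 → n.

QM68rn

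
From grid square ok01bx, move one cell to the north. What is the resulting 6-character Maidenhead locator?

Latitude subsquare x = 23; +1 → 24, wraps to 0 = a, carry into square.
Latitude square 1; +1 → 2.
The longitude characters are unchanged.

OK02ba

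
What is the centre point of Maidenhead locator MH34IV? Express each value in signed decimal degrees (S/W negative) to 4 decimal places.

Field M=12, H=7: +12·20° lon, +7·10° lat → SW at lon 60°, lat -20°.
Square 3, 4: +3·2° lon, +4·1° lat → SW at lon 66°, lat -16°.
Subsquare i=8, v=21: +8·0.0833333° lon, +21·0.0416667° lat → SW at lon 66.6667°, lat -15.125°.
Cell spans 0.0833333° lon × 0.0416667° lat. Centre is SW corner plus half of each.
latitude -15.1042, longitude 66.7083.

-15.1042, 66.7083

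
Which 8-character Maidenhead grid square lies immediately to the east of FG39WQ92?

FG39xq02

Longitude extended square 9; +1 → 10, wraps to 0, carry into subsquare.
Longitude subsquare w = 22; +1 → 23 = x.
The latitude characters are unchanged.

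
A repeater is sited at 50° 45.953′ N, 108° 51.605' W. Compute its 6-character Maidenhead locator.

DO50ns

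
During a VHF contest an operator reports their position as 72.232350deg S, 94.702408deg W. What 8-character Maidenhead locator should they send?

EB27ps54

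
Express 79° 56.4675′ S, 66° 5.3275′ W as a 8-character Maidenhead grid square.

FB60wb94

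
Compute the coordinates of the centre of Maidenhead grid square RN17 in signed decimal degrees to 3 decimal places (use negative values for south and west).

Field R=17, N=13: +17·20° lon, +13·10° lat → SW at lon 160°, lat 40°.
Square 1, 7: +1·2° lon, +7·1° lat → SW at lon 162°, lat 47°.
Cell spans 2° lon × 1° lat. Centre is SW corner plus half of each.
latitude 47.500, longitude 163.000.

47.500, 163.000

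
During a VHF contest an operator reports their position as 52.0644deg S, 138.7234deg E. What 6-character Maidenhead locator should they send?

Offset from 180°W / 90°S: lon 318.7234°, lat 37.9356°.
Field (20°×10°, letters A–R): lon ⌊318.7234/20⌋ = 15 → P; lat ⌊37.9356/10⌋ = 3 → D.
Square (2°×1°, digits 0–9): lon ⌊18.7234/2⌋ = 9; lat ⌊7.9356/1⌋ = 7.
Subsquare (5′×2.5′, letters a–x): lon ⌊0.7234/0.0833333⌋ = 8 → i; lat ⌊0.9356/0.0416667⌋ = 22 → w.

PD97iw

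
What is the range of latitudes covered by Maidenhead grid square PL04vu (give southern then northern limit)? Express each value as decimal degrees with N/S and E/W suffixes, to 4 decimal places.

Field P=15, L=11: +15·20° lon, +11·10° lat → SW at lon 120°, lat 20°.
Square 0, 4: +0·2° lon, +4·1° lat → SW at lon 120°, lat 24°.
Subsquare v=21, u=20: +21·0.0833333° lon, +20·0.0416667° lat → SW at lon 121.75°, lat 24.8333°.
Cell spans 0.0833333° lon × 0.0416667° lat.
south 24.8333° N, north 24.8750° N.

24.8333° N, 24.8750° N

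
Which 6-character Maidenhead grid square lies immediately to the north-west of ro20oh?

Longitude subsquare o = 14; −1 → 13 = n.
Latitude subsquare h = 7; +1 → 8 = i.

RO20ni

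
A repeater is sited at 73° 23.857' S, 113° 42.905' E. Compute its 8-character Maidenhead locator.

OB66uo54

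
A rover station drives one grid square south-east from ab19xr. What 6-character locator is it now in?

AB29aq

Longitude subsquare x = 23; +1 → 24, wraps to 0 = a, carry into square.
Longitude square 1; +1 → 2.
Latitude subsquare r = 17; −1 → 16 = q.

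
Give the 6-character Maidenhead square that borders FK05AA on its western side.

EK95xa

Longitude subsquare a = 0; −1 → -1, wraps to 23 = x, carry into square.
Longitude square 0; −1 → -1, wraps to 9, carry into field.
Longitude field F = 5; −1 → 4 = E.
The latitude characters are unchanged.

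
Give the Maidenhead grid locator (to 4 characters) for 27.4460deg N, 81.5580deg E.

NL07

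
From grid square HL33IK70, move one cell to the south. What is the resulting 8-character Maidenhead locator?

Latitude extended square 0; −1 → -1, wraps to 9, carry into subsquare.
Latitude subsquare k = 10; −1 → 9 = j.
The longitude characters are unchanged.

HL33ij79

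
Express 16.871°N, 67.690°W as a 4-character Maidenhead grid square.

Offset from 180°W / 90°S: lon 112.31°, lat 106.87°.
Field (20°×10°, letters A–R): lon ⌊112.31/20⌋ = 5 → F; lat ⌊106.87/10⌋ = 10 → K.
Square (2°×1°, digits 0–9): lon ⌊12.31/2⌋ = 6; lat ⌊6.87/1⌋ = 6.

FK66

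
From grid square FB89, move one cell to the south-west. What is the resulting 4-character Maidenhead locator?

FB78

Longitude square 8; −1 → 7.
Latitude square 9; −1 → 8.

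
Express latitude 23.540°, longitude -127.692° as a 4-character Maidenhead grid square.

Shift to the Maidenhead origin (180°W, 90°S): lon 52.31, lat 113.54.
Field: 52.31/20 → 2 → C, 113.54/10 → 11 → L; chars CL.
Square: 12.31/2 → 6, 3.54/1 → 3; chars 63.

CL63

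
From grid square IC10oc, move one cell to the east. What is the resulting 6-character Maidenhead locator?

IC10pc

Longitude subsquare o = 14; +1 → 15 = p.
The latitude characters are unchanged.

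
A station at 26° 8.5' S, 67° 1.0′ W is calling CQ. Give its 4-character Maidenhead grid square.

FG63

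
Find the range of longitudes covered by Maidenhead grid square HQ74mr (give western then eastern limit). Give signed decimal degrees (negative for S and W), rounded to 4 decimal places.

Field H=7, Q=16: +7·20° lon, +16·10° lat → SW at lon -40°, lat 70°.
Square 7, 4: +7·2° lon, +4·1° lat → SW at lon -26°, lat 74°.
Subsquare m=12, r=17: +12·0.0833333° lon, +17·0.0416667° lat → SW at lon -25°, lat 74.7083°.
Cell spans 0.0833333° lon × 0.0416667° lat.
west -25.0000, east -24.9167.

-25.0000, -24.9167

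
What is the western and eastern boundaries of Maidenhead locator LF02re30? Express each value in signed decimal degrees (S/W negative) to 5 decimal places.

Field L=11, F=5: +11·20° lon, +5·10° lat → SW at lon 40°, lat -40°.
Square 0, 2: +0·2° lon, +2·1° lat → SW at lon 40°, lat -38°.
Subsquare r=17, e=4: +17·0.0833333° lon, +4·0.0416667° lat → SW at lon 41.4167°, lat -37.8333°.
Extended square 3, 0: +3·0.00833333° lon, +0·0.00416667° lat → SW at lon 41.4417°, lat -37.8333°.
Cell spans 0.00833333° lon × 0.00416667° lat.
west 41.44167, east 41.45000.

41.44167, 41.45000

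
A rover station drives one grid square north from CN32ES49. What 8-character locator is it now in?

Latitude extended square 9; +1 → 10, wraps to 0, carry into subsquare.
Latitude subsquare s = 18; +1 → 19 = t.
The longitude characters are unchanged.

CN32et40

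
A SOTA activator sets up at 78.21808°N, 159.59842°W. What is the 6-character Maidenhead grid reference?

BQ08ef

Shift to the Maidenhead origin (180°W, 90°S): lon 20.4016, lat 168.2181.
Field: 20.4016/20 → 1 → B, 168.2181/10 → 16 → Q; chars BQ.
Square: 0.4016/2 → 0, 8.2181/1 → 8; chars 08.
Subsquare: 0.4016/0.0833333 → 4 → e, 0.2181/0.0416667 → 5 → f; chars ef.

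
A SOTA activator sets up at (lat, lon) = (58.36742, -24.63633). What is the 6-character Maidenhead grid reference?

HO78qi

Add 180° to longitude and 90° to latitude: 155.3637, 148.3674.
Field: 155.3637/20 → 7 → H, 148.3674/10 → 14 → O; chars HO.
Square: 15.3637/2 → 7, 8.3674/1 → 8; chars 78.
Subsquare: 1.3637/0.0833333 → 16 → q, 0.3674/0.0416667 → 8 → i; chars qi.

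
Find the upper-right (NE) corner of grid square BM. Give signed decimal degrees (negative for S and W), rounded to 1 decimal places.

40.0, -140.0

Field B=1, M=12: +1·20° lon, +12·10° lat → SW at lon -160°, lat 30°.
Cell spans 20° lon × 10° lat. NE corner is SW corner plus one full cell.
latitude 40.0, longitude -140.0.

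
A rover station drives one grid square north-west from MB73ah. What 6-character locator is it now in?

MB63xi

Longitude subsquare a = 0; −1 → -1, wraps to 23 = x, carry into square.
Longitude square 7; −1 → 6.
Latitude subsquare h = 7; +1 → 8 = i.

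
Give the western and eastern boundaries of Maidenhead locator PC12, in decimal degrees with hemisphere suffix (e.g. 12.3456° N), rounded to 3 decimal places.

Field P=15, C=2: +15·20° lon, +2·10° lat → SW at lon 120°, lat -70°.
Square 1, 2: +1·2° lon, +2·1° lat → SW at lon 122°, lat -68°.
Cell spans 2° lon × 1° lat.
west 122.000° E, east 124.000° E.

122.000° E, 124.000° E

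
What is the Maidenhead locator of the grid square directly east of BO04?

Longitude square 0; +1 → 1.
The latitude characters are unchanged.

BO14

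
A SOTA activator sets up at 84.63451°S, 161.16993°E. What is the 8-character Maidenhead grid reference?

RA05oi07

Shift to the Maidenhead origin (180°W, 90°S): lon 341.16993, lat 5.36549.
Field: 341.16993/20 → 17 → R, 5.36549/10 → 0 → A; chars RA.
Square: 1.16993/2 → 0, 5.36549/1 → 5; chars 05.
Subsquare: 1.16993/0.0833333 → 14 → o, 0.36549/0.0416667 → 8 → i; chars oi.
Extended square: 0.00326/0.00833333 → 0, 0.03216/0.00416667 → 7; chars 07.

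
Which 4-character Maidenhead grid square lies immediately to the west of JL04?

IL94

Longitude square 0; −1 → -1, wraps to 9, carry into field.
Longitude field J = 9; −1 → 8 = I.
The latitude characters are unchanged.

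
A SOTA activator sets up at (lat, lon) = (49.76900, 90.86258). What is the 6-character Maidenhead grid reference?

NN59ks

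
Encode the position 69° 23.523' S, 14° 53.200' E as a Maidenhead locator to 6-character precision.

JC70ko

Add 180° to longitude and 90° to latitude: 194.8867, 20.6080.
Field: lon ⌊194.8867/20⌋ = 9 → J; lat ⌊20.6080/10⌋ = 2 → C.
Square: lon ⌊14.8867/2⌋ = 7; lat ⌊0.6080/1⌋ = 0.
Subsquare: lon ⌊0.8867/0.0833333⌋ = 10 → k; lat ⌊0.6080/0.0416667⌋ = 14 → o.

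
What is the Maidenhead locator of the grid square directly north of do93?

DO94

Latitude square 3; +1 → 4.
The longitude characters are unchanged.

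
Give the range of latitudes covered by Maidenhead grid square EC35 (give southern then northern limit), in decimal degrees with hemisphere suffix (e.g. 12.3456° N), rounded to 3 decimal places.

65.000° S, 64.000° S

Field E=4, C=2: +4·20° lon, +2·10° lat → SW at lon -100°, lat -70°.
Square 3, 5: +3·2° lon, +5·1° lat → SW at lon -94°, lat -65°.
Cell spans 2° lon × 1° lat.
south 65.000° S, north 64.000° S.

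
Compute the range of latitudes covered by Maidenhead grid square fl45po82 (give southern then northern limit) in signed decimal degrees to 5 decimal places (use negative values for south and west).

Field F=5, L=11: +5·20° lon, +11·10° lat → SW at lon -80°, lat 20°.
Square 4, 5: +4·2° lon, +5·1° lat → SW at lon -72°, lat 25°.
Subsquare p=15, o=14: +15·0.0833333° lon, +14·0.0416667° lat → SW at lon -70.75°, lat 25.5833°.
Extended square 8, 2: +8·0.00833333° lon, +2·0.00416667° lat → SW at lon -70.6833°, lat 25.5917°.
Cell spans 0.00833333° lon × 0.00416667° lat.
south 25.59167, north 25.59583.

25.59167, 25.59583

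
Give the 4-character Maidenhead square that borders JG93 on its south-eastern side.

KG02

Longitude square 9; +1 → 10, wraps to 0, carry into field.
Longitude field J = 9; +1 → 10 = K.
Latitude square 3; −1 → 2.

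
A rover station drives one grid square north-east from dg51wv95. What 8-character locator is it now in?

Longitude extended square 9; +1 → 10, wraps to 0, carry into subsquare.
Longitude subsquare w = 22; +1 → 23 = x.
Latitude extended square 5; +1 → 6.

DG51xv06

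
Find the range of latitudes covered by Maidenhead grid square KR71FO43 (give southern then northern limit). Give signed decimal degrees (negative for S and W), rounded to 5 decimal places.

81.59583, 81.60000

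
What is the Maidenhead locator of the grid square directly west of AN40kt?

AN40jt

Longitude subsquare k = 10; −1 → 9 = j.
The latitude characters are unchanged.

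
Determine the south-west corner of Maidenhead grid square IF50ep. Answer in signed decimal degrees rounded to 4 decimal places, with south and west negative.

-39.3750, -9.6667

Field I=8, F=5: +8·20° lon, +5·10° lat → SW at lon -20°, lat -40°.
Square 5, 0: +5·2° lon, +0·1° lat → SW at lon -10°, lat -40°.
Subsquare e=4, p=15: +4·0.0833333° lon, +15·0.0416667° lat → SW at lon -9.66667°, lat -39.375°.
latitude -39.3750, longitude -9.6667.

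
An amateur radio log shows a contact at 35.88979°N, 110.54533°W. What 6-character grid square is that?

Offset from 180°W / 90°S: lon 69.4547°, lat 125.8898°.
Field: 69.4547/20 → 3 → D, 125.8898/10 → 12 → M; chars DM.
Square: 9.4547/2 → 4, 5.8898/1 → 5; chars 45.
Subsquare: 1.4547/0.0833333 → 17 → r, 0.8898/0.0416667 → 21 → v; chars rv.

DM45rv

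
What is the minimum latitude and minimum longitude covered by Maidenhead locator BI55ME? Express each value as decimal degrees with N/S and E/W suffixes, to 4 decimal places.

Field B=1, I=8: +1·20° lon, +8·10° lat → SW at lon -160°, lat -10°.
Square 5, 5: +5·2° lon, +5·1° lat → SW at lon -150°, lat -5°.
Subsquare m=12, e=4: +12·0.0833333° lon, +4·0.0416667° lat → SW at lon -149°, lat -4.83333°.
latitude 4.8333° S, longitude 149.0000° W.

4.8333° S, 149.0000° W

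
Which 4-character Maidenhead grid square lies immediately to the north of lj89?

LK80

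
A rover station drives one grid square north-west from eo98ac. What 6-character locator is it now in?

EO88xd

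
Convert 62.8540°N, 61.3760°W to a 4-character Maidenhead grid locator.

FP92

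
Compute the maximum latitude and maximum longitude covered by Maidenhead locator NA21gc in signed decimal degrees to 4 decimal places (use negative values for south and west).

-88.8750, 84.5833

Field N=13, A=0: +13·20° lon, +0·10° lat → SW at lon 80°, lat -90°.
Square 2, 1: +2·2° lon, +1·1° lat → SW at lon 84°, lat -89°.
Subsquare g=6, c=2: +6·0.0833333° lon, +2·0.0416667° lat → SW at lon 84.5°, lat -88.9167°.
Cell spans 0.0833333° lon × 0.0416667° lat. NE corner is SW corner plus one full cell.
latitude -88.8750, longitude 84.5833.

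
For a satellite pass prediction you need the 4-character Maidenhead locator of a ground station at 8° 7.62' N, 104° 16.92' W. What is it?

DJ78

Add 180° to longitude and 90° to latitude: 75.72, 98.13.
Field (20°×10°, letters A–R): lon ⌊75.72/20⌋ = 3 → D; lat ⌊98.13/10⌋ = 9 → J.
Square (2°×1°, digits 0–9): lon ⌊15.72/2⌋ = 7; lat ⌊8.13/1⌋ = 8.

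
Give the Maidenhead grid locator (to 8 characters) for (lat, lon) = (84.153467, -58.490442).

GR04sd16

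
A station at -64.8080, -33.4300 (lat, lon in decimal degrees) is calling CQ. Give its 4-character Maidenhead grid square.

HC35

Shift to the Maidenhead origin (180°W, 90°S): lon 146.57, lat 25.19.
Field: lon ⌊146.57/20⌋ = 7 → H; lat ⌊25.19/10⌋ = 2 → C.
Square: lon ⌊6.57/2⌋ = 3; lat ⌊5.19/1⌋ = 5.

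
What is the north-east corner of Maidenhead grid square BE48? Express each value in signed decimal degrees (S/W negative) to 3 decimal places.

-41.000, -150.000

Field B=1, E=4: +1·20° lon, +4·10° lat → SW at lon -160°, lat -50°.
Square 4, 8: +4·2° lon, +8·1° lat → SW at lon -152°, lat -42°.
Cell spans 2° lon × 1° lat. NE corner is SW corner plus one full cell.
latitude -41.000, longitude -150.000.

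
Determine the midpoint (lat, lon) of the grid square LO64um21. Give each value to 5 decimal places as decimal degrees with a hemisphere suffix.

Field L=11, O=14: +11·20° lon, +14·10° lat → SW at lon 40°, lat 50°.
Square 6, 4: +6·2° lon, +4·1° lat → SW at lon 52°, lat 54°.
Subsquare u=20, m=12: +20·0.0833333° lon, +12·0.0416667° lat → SW at lon 53.6667°, lat 54.5°.
Extended square 2, 1: +2·0.00833333° lon, +1·0.00416667° lat → SW at lon 53.6833°, lat 54.5042°.
Cell spans 0.00833333° lon × 0.00416667° lat. Centre is SW corner plus half of each.
latitude 54.50625° N, longitude 53.68750° E.

54.50625° N, 53.68750° E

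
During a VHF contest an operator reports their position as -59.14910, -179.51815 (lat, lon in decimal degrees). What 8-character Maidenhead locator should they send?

Add 180° to longitude and 90° to latitude: 0.48185, 30.85090.
Field (20°×10°, letters A–R): lon ⌊0.48185/20⌋ = 0 → A; lat ⌊30.85090/10⌋ = 3 → D.
Square (2°×1°, digits 0–9): lon ⌊0.48185/2⌋ = 0; lat ⌊0.85090/1⌋ = 0.
Subsquare (5′×2.5′, letters a–x): lon ⌊0.48185/0.0833333⌋ = 5 → f; lat ⌊0.85090/0.0416667⌋ = 20 → u.
Extended square (30″×15″, digits 0–9): lon ⌊0.06518/0.00833333⌋ = 7; lat ⌊0.01757/0.00416667⌋ = 4.

AD00fu74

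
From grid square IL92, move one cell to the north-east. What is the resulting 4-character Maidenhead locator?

JL03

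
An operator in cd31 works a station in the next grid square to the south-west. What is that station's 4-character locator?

CD20

Longitude square 3; −1 → 2.
Latitude square 1; −1 → 0.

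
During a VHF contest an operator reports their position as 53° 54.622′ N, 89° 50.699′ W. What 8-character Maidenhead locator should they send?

EO53bv88

Offset from 180°W / 90°S: lon 90.15502°, lat 143.91037°.
Field (20°×10°, letters A–R): 90.15502/20 → 4 → E, 143.91037/10 → 14 → O; chars EO.
Square (2°×1°, digits 0–9): 10.15502/2 → 5, 3.91037/1 → 3; chars 53.
Subsquare (5′×2.5′, letters a–x): 0.15502/0.0833333 → 1 → b, 0.91037/0.0416667 → 21 → v; chars bv.
Extended square (30″×15″, digits 0–9): 0.07168/0.00833333 → 8, 0.03537/0.00416667 → 8; chars 88.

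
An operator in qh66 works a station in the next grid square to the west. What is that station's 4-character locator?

Longitude square 6; −1 → 5.
The latitude characters are unchanged.

QH56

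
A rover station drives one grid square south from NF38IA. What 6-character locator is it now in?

Latitude subsquare a = 0; −1 → -1, wraps to 23 = x, carry into square.
Latitude square 8; −1 → 7.
The longitude characters are unchanged.

NF37ix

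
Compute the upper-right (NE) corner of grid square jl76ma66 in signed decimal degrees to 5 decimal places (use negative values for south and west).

26.02917, 15.05833

Field J=9, L=11: +9·20° lon, +11·10° lat → SW at lon 0°, lat 20°.
Square 7, 6: +7·2° lon, +6·1° lat → SW at lon 14°, lat 26°.
Subsquare m=12, a=0: +12·0.0833333° lon, +0·0.0416667° lat → SW at lon 15°, lat 26°.
Extended square 6, 6: +6·0.00833333° lon, +6·0.00416667° lat → SW at lon 15.05°, lat 26.025°.
Cell spans 0.00833333° lon × 0.00416667° lat. NE corner is SW corner plus one full cell.
latitude 26.02917, longitude 15.05833.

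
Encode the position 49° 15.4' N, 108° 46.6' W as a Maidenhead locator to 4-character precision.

DN59

Offset from 180°W / 90°S: lon 71.22°, lat 139.26°.
Field: lon ⌊71.22/20⌋ = 3 → D; lat ⌊139.26/10⌋ = 13 → N.
Square: lon ⌊11.22/2⌋ = 5; lat ⌊9.26/1⌋ = 9.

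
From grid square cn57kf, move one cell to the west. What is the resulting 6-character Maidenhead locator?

CN57jf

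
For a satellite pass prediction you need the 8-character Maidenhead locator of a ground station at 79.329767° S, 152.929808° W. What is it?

BB30mq80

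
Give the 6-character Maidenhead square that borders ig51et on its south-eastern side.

IG51fs

Longitude subsquare e = 4; +1 → 5 = f.
Latitude subsquare t = 19; −1 → 18 = s.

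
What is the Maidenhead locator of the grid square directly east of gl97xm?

HL07am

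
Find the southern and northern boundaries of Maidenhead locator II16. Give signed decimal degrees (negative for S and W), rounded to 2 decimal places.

Field I=8, I=8: +8·20° lon, +8·10° lat → SW at lon -20°, lat -10°.
Square 1, 6: +1·2° lon, +6·1° lat → SW at lon -18°, lat -4°.
Cell spans 2° lon × 1° lat.
south -4.00, north -3.00.

-4.00, -3.00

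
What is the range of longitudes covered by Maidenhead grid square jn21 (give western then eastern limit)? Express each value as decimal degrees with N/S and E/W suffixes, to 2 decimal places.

4.00° E, 6.00° E

Field J=9, N=13: +9·20° lon, +13·10° lat → SW at lon 0°, lat 40°.
Square 2, 1: +2·2° lon, +1·1° lat → SW at lon 4°, lat 41°.
Cell spans 2° lon × 1° lat.
west 4.00° E, east 6.00° E.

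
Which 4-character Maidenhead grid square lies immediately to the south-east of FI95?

Longitude square 9; +1 → 10, wraps to 0, carry into field.
Longitude field F = 5; +1 → 6 = G.
Latitude square 5; −1 → 4.

GI04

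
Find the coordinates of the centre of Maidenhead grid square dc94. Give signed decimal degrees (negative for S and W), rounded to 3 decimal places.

Field D=3, C=2: +3·20° lon, +2·10° lat → SW at lon -120°, lat -70°.
Square 9, 4: +9·2° lon, +4·1° lat → SW at lon -102°, lat -66°.
Cell spans 2° lon × 1° lat. Centre is SW corner plus half of each.
latitude -65.500, longitude -101.000.

-65.500, -101.000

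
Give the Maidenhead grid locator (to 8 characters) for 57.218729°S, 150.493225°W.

Offset from 180°W / 90°S: lon 29.50678°, lat 32.78127°.
Field (20°×10°, letters A–R): lon ⌊29.50678/20⌋ = 1 → B; lat ⌊32.78127/10⌋ = 3 → D.
Square (2°×1°, digits 0–9): lon ⌊9.50678/2⌋ = 4; lat ⌊2.78127/1⌋ = 2.
Subsquare (5′×2.5′, letters a–x): lon ⌊1.50678/0.0833333⌋ = 18 → s; lat ⌊0.78127/0.0416667⌋ = 18 → s.
Extended square (30″×15″, digits 0–9): lon ⌊0.00678/0.00833333⌋ = 0; lat ⌊0.03127/0.00416667⌋ = 7.

BD42ss07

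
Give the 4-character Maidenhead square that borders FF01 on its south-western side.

Longitude square 0; −1 → -1, wraps to 9, carry into field.
Longitude field F = 5; −1 → 4 = E.
Latitude square 1; −1 → 0.

EF90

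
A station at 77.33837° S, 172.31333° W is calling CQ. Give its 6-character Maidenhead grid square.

AB32up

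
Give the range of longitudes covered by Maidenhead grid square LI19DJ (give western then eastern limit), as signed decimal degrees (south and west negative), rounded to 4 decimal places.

Field L=11, I=8: +11·20° lon, +8·10° lat → SW at lon 40°, lat -10°.
Square 1, 9: +1·2° lon, +9·1° lat → SW at lon 42°, lat -1°.
Subsquare d=3, j=9: +3·0.0833333° lon, +9·0.0416667° lat → SW at lon 42.25°, lat -0.625°.
Cell spans 0.0833333° lon × 0.0416667° lat.
west 42.2500, east 42.3333.

42.2500, 42.3333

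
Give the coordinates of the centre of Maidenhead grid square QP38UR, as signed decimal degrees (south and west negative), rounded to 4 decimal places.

Field Q=16, P=15: +16·20° lon, +15·10° lat → SW at lon 140°, lat 60°.
Square 3, 8: +3·2° lon, +8·1° lat → SW at lon 146°, lat 68°.
Subsquare u=20, r=17: +20·0.0833333° lon, +17·0.0416667° lat → SW at lon 147.667°, lat 68.7083°.
Cell spans 0.0833333° lon × 0.0416667° lat. Centre is SW corner plus half of each.
latitude 68.7292, longitude 147.7083.

68.7292, 147.7083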